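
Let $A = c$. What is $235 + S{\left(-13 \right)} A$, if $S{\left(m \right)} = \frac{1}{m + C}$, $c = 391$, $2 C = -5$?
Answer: $\frac{6503}{31} \approx 209.77$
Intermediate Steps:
$C = - \frac{5}{2}$ ($C = \frac{1}{2} \left(-5\right) = - \frac{5}{2} \approx -2.5$)
$S{\left(m \right)} = \frac{1}{- \frac{5}{2} + m}$ ($S{\left(m \right)} = \frac{1}{m - \frac{5}{2}} = \frac{1}{- \frac{5}{2} + m}$)
$A = 391$
$235 + S{\left(-13 \right)} A = 235 + \frac{2}{-5 + 2 \left(-13\right)} 391 = 235 + \frac{2}{-5 - 26} \cdot 391 = 235 + \frac{2}{-31} \cdot 391 = 235 + 2 \left(- \frac{1}{31}\right) 391 = 235 - \frac{782}{31} = \frac{6503}{31}$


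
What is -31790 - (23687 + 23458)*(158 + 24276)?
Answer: -1151972720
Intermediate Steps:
-31790 - (23687 + 23458)*(158 + 24276) = -31790 - 47145*24434 = -31790 - 1*1151940930 = -31790 - 1151940930 = -1151972720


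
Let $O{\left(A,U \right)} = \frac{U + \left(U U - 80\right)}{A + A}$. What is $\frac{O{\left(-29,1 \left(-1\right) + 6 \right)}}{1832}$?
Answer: $\frac{25}{53128} \approx 0.00047056$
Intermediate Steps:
$O{\left(A,U \right)} = \frac{-80 + U + U^{2}}{2 A}$ ($O{\left(A,U \right)} = \frac{U + \left(U^{2} - 80\right)}{2 A} = \left(U + \left(-80 + U^{2}\right)\right) \frac{1}{2 A} = \left(-80 + U + U^{2}\right) \frac{1}{2 A} = \frac{-80 + U + U^{2}}{2 A}$)
$\frac{O{\left(-29,1 \left(-1\right) + 6 \right)}}{1832} = \frac{\frac{1}{2} \frac{1}{-29} \left(-80 + \left(1 \left(-1\right) + 6\right) + \left(1 \left(-1\right) + 6\right)^{2}\right)}{1832} = \frac{1}{2} \left(- \frac{1}{29}\right) \left(-80 + \left(-1 + 6\right) + \left(-1 + 6\right)^{2}\right) \frac{1}{1832} = \frac{1}{2} \left(- \frac{1}{29}\right) \left(-80 + 5 + 5^{2}\right) \frac{1}{1832} = \frac{1}{2} \left(- \frac{1}{29}\right) \left(-80 + 5 + 25\right) \frac{1}{1832} = \frac{1}{2} \left(- \frac{1}{29}\right) \left(-50\right) \frac{1}{1832} = \frac{25}{29} \cdot \frac{1}{1832} = \frac{25}{53128}$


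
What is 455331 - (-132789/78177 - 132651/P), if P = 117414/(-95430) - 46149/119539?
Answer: 9964527529342632119/26695348063208 ≈ 3.7327e+5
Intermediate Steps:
P = -3073258536/1901267795 (P = 117414*(-1/95430) - 46149*1/119539 = -19569/15905 - 46149/119539 = -3073258536/1901267795 ≈ -1.6164)
455331 - (-132789/78177 - 132651/P) = 455331 - (-132789/78177 - 132651/(-3073258536/1901267795)) = 455331 - (-132789*1/78177 - 132651*(-1901267795/3073258536)) = 455331 - (-44263/26059 + 84068358091515/1024419512) = 455331 - 1*2190691999625929729/26695348063208 = 455331 - 2190691999625929729/26695348063208 = 9964527529342632119/26695348063208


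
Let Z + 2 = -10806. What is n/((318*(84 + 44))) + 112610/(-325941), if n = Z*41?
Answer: -2069684179/184265312 ≈ -11.232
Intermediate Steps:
Z = -10808 (Z = -2 - 10806 = -10808)
n = -443128 (n = -10808*41 = -443128)
n/((318*(84 + 44))) + 112610/(-325941) = -443128*1/(318*(84 + 44)) + 112610/(-325941) = -443128/(318*128) + 112610*(-1/325941) = -443128/40704 - 112610/325941 = -443128*1/40704 - 112610/325941 = -55391/5088 - 112610/325941 = -2069684179/184265312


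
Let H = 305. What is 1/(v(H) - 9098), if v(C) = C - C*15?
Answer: -1/13368 ≈ -7.4805e-5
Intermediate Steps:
v(C) = -14*C (v(C) = C - 15*C = -14*C)
1/(v(H) - 9098) = 1/(-14*305 - 9098) = 1/(-4270 - 9098) = 1/(-13368) = -1/13368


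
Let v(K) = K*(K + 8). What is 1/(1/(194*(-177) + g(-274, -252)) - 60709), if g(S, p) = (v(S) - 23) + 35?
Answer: -38558/2340817621 ≈ -1.6472e-5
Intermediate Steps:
v(K) = K*(8 + K)
g(S, p) = 12 + S*(8 + S) (g(S, p) = (S*(8 + S) - 23) + 35 = (-23 + S*(8 + S)) + 35 = 12 + S*(8 + S))
1/(1/(194*(-177) + g(-274, -252)) - 60709) = 1/(1/(194*(-177) + (12 - 274*(8 - 274))) - 60709) = 1/(1/(-34338 + (12 - 274*(-266))) - 60709) = 1/(1/(-34338 + (12 + 72884)) - 60709) = 1/(1/(-34338 + 72896) - 60709) = 1/(1/38558 - 60709) = 1/(-2340817621/38558) = -38558/2340817621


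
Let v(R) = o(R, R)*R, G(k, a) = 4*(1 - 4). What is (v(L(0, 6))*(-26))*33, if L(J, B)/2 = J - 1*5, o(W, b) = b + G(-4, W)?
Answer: -188760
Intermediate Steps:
G(k, a) = -12 (G(k, a) = 4*(-3) = -12)
o(W, b) = -12 + b (o(W, b) = b - 12 = -12 + b)
L(J, B) = -10 + 2*J (L(J, B) = 2*(J - 1*5) = 2*(J - 5) = 2*(-5 + J) = -10 + 2*J)
v(R) = R*(-12 + R) (v(R) = (-12 + R)*R = R*(-12 + R))
(v(L(0, 6))*(-26))*33 = (((-10 + 2*0)*(-12 + (-10 + 2*0)))*(-26))*33 = (((-10 + 0)*(-12 + (-10 + 0)))*(-26))*33 = (-10*(-12 - 10)*(-26))*33 = (-10*(-22)*(-26))*33 = (220*(-26))*33 = -5720*33 = -188760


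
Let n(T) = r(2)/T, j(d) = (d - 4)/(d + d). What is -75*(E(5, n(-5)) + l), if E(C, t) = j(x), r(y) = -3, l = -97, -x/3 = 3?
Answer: 43325/6 ≈ 7220.8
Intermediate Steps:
x = -9 (x = -3*3 = -9)
j(d) = (-4 + d)/(2*d) (j(d) = (-4 + d)/((2*d)) = (-4 + d)*(1/(2*d)) = (-4 + d)/(2*d))
n(T) = -3/T
E(C, t) = 13/18 (E(C, t) = (½)*(-4 - 9)/(-9) = (½)*(-⅑)*(-13) = 13/18)
-75*(E(5, n(-5)) + l) = -75*(13/18 - 97) = -75*(-1733/18) = 43325/6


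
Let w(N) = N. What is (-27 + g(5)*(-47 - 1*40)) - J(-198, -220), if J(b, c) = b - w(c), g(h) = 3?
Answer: -310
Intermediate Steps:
J(b, c) = b - c
(-27 + g(5)*(-47 - 1*40)) - J(-198, -220) = (-27 + 3*(-47 - 1*40)) - (-198 - 1*(-220)) = (-27 + 3*(-47 - 40)) - (-198 + 220) = (-27 + 3*(-87)) - 1*22 = (-27 - 261) - 22 = -288 - 22 = -310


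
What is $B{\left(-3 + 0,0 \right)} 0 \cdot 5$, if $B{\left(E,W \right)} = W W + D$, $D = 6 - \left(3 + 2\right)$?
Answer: $0$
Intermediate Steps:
$D = 1$ ($D = 6 - 5 = 1$)
$B{\left(E,W \right)} = 1 + W^{2}$ ($B{\left(E,W \right)} = W W + 1 = W^{2} + 1 = 1 + W^{2}$)
$B{\left(-3 + 0,0 \right)} 0 \cdot 5 = \left(1 + 0^{2}\right) 0 \cdot 5 = \left(1 + 0\right) 0 \cdot 5 = 1 \cdot 0 \cdot 5 = 0 \cdot 5 = 0$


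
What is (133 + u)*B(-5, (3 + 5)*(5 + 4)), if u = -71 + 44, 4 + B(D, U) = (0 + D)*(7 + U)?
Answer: -42294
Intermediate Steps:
B(D, U) = -4 + D*(7 + U) (B(D, U) = -4 + (0 + D)*(7 + U) = -4 + D*(7 + U))
u = -27
(133 + u)*B(-5, (3 + 5)*(5 + 4)) = (133 - 27)*(-4 + 7*(-5) - 5*(3 + 5)*(5 + 4)) = 106*(-4 - 35 - 40*9) = 106*(-4 - 35 - 5*72) = 106*(-4 - 35 - 360) = 106*(-399) = -42294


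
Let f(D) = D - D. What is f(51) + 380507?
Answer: 380507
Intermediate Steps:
f(D) = 0
f(51) + 380507 = 0 + 380507 = 380507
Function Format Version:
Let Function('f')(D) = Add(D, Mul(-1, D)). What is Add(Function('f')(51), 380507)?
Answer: 380507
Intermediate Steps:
Function('f')(D) = 0
Add(Function('f')(51), 380507) = Add(0, 380507) = 380507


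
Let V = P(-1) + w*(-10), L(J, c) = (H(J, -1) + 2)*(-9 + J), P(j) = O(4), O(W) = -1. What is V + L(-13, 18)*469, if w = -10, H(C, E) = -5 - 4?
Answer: 72325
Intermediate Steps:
H(C, E) = -9
P(j) = -1
L(J, c) = 63 - 7*J (L(J, c) = (-9 + 2)*(-9 + J) = -7*(-9 + J) = 63 - 7*J)
V = 99 (V = -1 - 10*(-10) = -1 + 100 = 99)
V + L(-13, 18)*469 = 99 + (63 - 7*(-13))*469 = 99 + (63 + 91)*469 = 99 + 154*469 = 99 + 72226 = 72325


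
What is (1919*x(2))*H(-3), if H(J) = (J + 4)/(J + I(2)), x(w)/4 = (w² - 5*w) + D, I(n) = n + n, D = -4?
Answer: -76760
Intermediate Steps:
I(n) = 2*n
x(w) = -16 - 20*w + 4*w² (x(w) = 4*((w² - 5*w) - 4) = 4*(-4 + w² - 5*w) = -16 - 20*w + 4*w²)
H(J) = 1 (H(J) = (J + 4)/(J + 2*2) = (4 + J)/(J + 4) = (4 + J)/(4 + J) = 1)
(1919*x(2))*H(-3) = (1919*(-16 - 20*2 + 4*2²))*1 = (1919*(-16 - 40 + 4*4))*1 = (1919*(-16 - 40 + 16))*1 = (1919*(-40))*1 = -76760*1 = -76760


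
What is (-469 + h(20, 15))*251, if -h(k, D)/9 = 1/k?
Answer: -2356639/20 ≈ -1.1783e+5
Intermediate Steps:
h(k, D) = -9/k
(-469 + h(20, 15))*251 = (-469 - 9/20)*251 = -9389/20*251 = -2356639/20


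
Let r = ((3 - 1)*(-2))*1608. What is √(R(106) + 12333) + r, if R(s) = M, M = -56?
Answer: -6432 + √12277 ≈ -6321.2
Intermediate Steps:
R(s) = -56
r = -6432 (r = (2*(-2))*1608 = -4*1608 = -6432)
√(R(106) + 12333) + r = √(-56 + 12333) - 6432 = √12277 - 6432 = -6432 + √12277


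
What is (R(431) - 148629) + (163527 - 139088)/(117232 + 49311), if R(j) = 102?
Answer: -24736107722/166543 ≈ -1.4853e+5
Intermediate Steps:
(R(431) - 148629) + (163527 - 139088)/(117232 + 49311) = (102 - 148629) + (163527 - 139088)/(117232 + 49311) = -148527 + 24439/166543 = -24736107722/166543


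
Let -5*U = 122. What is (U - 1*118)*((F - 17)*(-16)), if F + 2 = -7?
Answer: -296192/5 ≈ -59238.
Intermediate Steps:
F = -9 (F = -2 - 7 = -9)
U = -122/5 (U = -⅕*122 = -122/5 ≈ -24.400)
(U - 1*118)*((F - 17)*(-16)) = (-122/5 - 1*118)*((-9 - 17)*(-16)) = (-122/5 - 118)*(-26*(-16)) = -712/5*416 = -296192/5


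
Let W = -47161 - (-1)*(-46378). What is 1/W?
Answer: -1/93539 ≈ -1.0691e-5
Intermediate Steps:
W = -93539 (W = -47161 - 1*46378 = -47161 - 46378 = -93539)
1/W = 1/(-93539) = -1/93539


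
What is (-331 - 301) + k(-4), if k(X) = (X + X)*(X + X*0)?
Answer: -600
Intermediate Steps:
k(X) = 2*X² (k(X) = (2*X)*(X + 0) = (2*X)*X = 2*X²)
(-331 - 301) + k(-4) = (-331 - 301) + 2*(-4)² = -632 + 2*16 = -632 + 32 = -600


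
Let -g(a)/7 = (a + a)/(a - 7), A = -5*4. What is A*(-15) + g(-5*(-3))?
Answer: 1095/4 ≈ 273.75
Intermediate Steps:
A = -20
g(a) = -14*a/(-7 + a) (g(a) = -7*(a + a)/(a - 7) = -7*2*a/(-7 + a) = -14*a/(-7 + a))
A*(-15) + g(-5*(-3)) = -20*(-15) - 14*(-5*(-3))/(-7 - 5*(-3)) = 300 - 14*15/(-7 + 15) = 300 - 14*15/8 = 300 - 14*15*⅛ = 300 - 105/4 = 1095/4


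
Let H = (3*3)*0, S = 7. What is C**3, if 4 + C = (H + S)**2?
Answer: 91125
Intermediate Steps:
H = 0 (H = 9*0 = 0)
C = 45 (C = -4 + (0 + 7)**2 = -4 + 7**2 = -4 + 49 = 45)
C**3 = 45**3 = 91125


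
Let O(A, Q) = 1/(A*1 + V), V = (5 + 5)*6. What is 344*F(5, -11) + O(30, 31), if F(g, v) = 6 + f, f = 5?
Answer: 340561/90 ≈ 3784.0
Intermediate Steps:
F(g, v) = 11 (F(g, v) = 6 + 5 = 11)
V = 60 (V = 10*6 = 60)
O(A, Q) = 1/(60 + A) (O(A, Q) = 1/(A*1 + 60) = 1/(A + 60) = 1/(60 + A))
344*F(5, -11) + O(30, 31) = 344*11 + 1/(60 + 30) = 3784 + 1/90 = 340561/90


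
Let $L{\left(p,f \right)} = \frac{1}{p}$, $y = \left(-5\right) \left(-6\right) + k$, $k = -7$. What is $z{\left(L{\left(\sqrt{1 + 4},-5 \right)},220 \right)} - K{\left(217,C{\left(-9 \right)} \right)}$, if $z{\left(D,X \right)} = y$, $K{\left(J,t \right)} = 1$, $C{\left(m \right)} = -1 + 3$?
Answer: $22$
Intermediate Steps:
$C{\left(m \right)} = 2$
$y = 23$ ($y = \left(-5\right) \left(-6\right) - 7 = 30 - 7 = 23$)
$z{\left(D,X \right)} = 23$
$z{\left(L{\left(\sqrt{1 + 4},-5 \right)},220 \right)} - K{\left(217,C{\left(-9 \right)} \right)} = 23 - 1 = 22$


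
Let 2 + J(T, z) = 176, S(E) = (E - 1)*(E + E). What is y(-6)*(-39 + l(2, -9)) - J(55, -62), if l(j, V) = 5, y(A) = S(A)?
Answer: -3030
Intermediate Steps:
S(E) = 2*E*(-1 + E) (S(E) = (-1 + E)*(2*E) = 2*E*(-1 + E))
J(T, z) = 174 (J(T, z) = -2 + 176 = 174)
y(A) = 2*A*(-1 + A)
y(-6)*(-39 + l(2, -9)) - J(55, -62) = (2*(-6)*(-1 - 6))*(-39 + 5) - 1*174 = (2*(-6)*(-7))*(-34) - 174 = 84*(-34) - 174 = -2856 - 174 = -3030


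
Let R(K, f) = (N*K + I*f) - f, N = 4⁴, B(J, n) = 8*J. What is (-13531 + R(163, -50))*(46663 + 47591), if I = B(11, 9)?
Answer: 2247675138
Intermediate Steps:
I = 88 (I = 8*11 = 88)
N = 256
R(K, f) = 87*f + 256*K (R(K, f) = (256*K + 88*f) - f = (88*f + 256*K) - f = 87*f + 256*K)
(-13531 + R(163, -50))*(46663 + 47591) = (-13531 + (87*(-50) + 256*163))*(46663 + 47591) = (-13531 + (-4350 + 41728))*94254 = (-13531 + 37378)*94254 = 23847*94254 = 2247675138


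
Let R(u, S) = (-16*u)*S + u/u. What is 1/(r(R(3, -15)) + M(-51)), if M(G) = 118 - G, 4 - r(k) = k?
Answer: -1/548 ≈ -0.0018248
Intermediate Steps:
R(u, S) = 1 - 16*S*u (R(u, S) = -16*S*u + 1 = 1 - 16*S*u)
r(k) = 4 - k
1/(r(R(3, -15)) + M(-51)) = 1/((4 - (1 - 16*(-15)*3)) + (118 - 1*(-51))) = 1/((4 - (1 + 720)) + (118 + 51)) = 1/((4 - 1*721) + 169) = 1/((4 - 721) + 169) = 1/(-717 + 169) = 1/(-548) = -1/548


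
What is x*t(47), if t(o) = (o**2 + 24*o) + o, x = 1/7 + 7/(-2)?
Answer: -79524/7 ≈ -11361.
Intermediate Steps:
x = -47/14 (x = 1*(1/7) + 7*(-1/2) = 1/7 - 7/2 = -47/14 ≈ -3.3571)
t(o) = o**2 + 25*o
x*t(47) = -2209*(25 + 47)/14 = -2209*72/14 = -47/14*3384 = -79524/7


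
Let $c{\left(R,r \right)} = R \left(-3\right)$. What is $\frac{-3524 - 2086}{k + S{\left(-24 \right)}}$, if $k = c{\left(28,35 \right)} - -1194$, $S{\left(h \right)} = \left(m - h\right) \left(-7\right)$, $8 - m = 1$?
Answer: $- \frac{5610}{893} \approx -6.2822$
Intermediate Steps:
$m = 7$ ($m = 8 - 1 = 7$)
$c{\left(R,r \right)} = - 3 R$
$S{\left(h \right)} = -49 + 7 h$ ($S{\left(h \right)} = \left(7 - h\right) \left(-7\right) = -49 + 7 h$)
$k = 1110$ ($k = \left(-3\right) 28 - -1194 = -84 + 1194 = 1110$)
$\frac{-3524 - 2086}{k + S{\left(-24 \right)}} = \frac{-3524 - 2086}{1110 + \left(-49 + 7 \left(-24\right)\right)} = - \frac{5610}{1110 - 217} = - \frac{5610}{893}$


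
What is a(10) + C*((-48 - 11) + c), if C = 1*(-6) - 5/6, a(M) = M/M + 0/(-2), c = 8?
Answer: 699/2 ≈ 349.50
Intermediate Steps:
a(M) = 1 (a(M) = 1 + 0*(-½) = 1 + 0 = 1)
C = -41/6 (C = -6 - 5*⅙ = -6 - ⅚ = -41/6 ≈ -6.8333)
a(10) + C*((-48 - 11) + c) = 1 - 41*((-48 - 11) + 8)/6 = 1 - 41*(-59 + 8)/6 = 1 - 41/6*(-51) = 1 + 697/2 = 699/2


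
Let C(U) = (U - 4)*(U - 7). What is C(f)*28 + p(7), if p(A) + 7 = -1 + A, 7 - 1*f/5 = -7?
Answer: 116423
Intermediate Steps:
f = 70 (f = 35 - 5*(-7) = 35 + 35 = 70)
C(U) = (-7 + U)*(-4 + U) (C(U) = (-4 + U)*(-7 + U) = (-7 + U)*(-4 + U))
p(A) = -8 + A (p(A) = -7 + (-1 + A) = -8 + A)
C(f)*28 + p(7) = (28 + 70² - 11*70)*28 + (-8 + 7) = (28 + 4900 - 770)*28 - 1 = 4158*28 - 1 = 116424 - 1 = 116423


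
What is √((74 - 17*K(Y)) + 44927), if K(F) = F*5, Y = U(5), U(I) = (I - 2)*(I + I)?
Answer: √42451 ≈ 206.04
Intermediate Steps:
U(I) = 2*I*(-2 + I) (U(I) = (-2 + I)*(2*I) = 2*I*(-2 + I))
Y = 30 (Y = 2*5*(-2 + 5) = 2*5*3 = 30)
K(F) = 5*F
√((74 - 17*K(Y)) + 44927) = √((74 - 85*30) + 44927) = √((74 - 17*150) + 44927) = √((74 - 2550) + 44927) = √(-2476 + 44927) = √42451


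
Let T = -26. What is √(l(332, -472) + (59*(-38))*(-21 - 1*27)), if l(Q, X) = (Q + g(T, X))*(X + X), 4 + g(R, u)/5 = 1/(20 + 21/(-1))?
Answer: 4*I*√11387 ≈ 426.84*I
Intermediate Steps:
g(R, u) = -25 (g(R, u) = -20 + 5/(20 + 21/(-1)) = -20 + 5/(20 + 21*(-1)) = -20 + 5/(20 - 21) = -20 + 5/(-1) = -20 + 5*(-1) = -20 - 5 = -25)
l(Q, X) = 2*X*(-25 + Q) (l(Q, X) = (Q - 25)*(X + X) = (-25 + Q)*(2*X) = 2*X*(-25 + Q))
√(l(332, -472) + (59*(-38))*(-21 - 1*27)) = √(2*(-472)*(-25 + 332) + (59*(-38))*(-21 - 1*27)) = √(2*(-472)*307 - 2242*(-21 - 27)) = √(-289808 - 2242*(-48)) = √(-289808 + 107616) = √(-182192) = 4*I*√11387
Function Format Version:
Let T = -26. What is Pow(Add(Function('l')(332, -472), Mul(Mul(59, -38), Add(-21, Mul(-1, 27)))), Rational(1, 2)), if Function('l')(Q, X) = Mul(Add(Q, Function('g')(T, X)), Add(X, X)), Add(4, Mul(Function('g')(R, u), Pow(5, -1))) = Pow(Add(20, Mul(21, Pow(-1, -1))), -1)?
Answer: Mul(4, I, Pow(11387, Rational(1, 2))) ≈ Mul(426.84, I)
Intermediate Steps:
Function('g')(R, u) = -25 (Function('g')(R, u) = Add(-20, Mul(5, Pow(Add(20, Mul(21, Pow(-1, -1))), -1))) = Add(-20, Mul(5, Pow(Add(20, Mul(21, -1)), -1))) = Add(-20, Mul(5, Pow(Add(20, -21), -1))) = Add(-20, Mul(5, Pow(-1, -1))) = Add(-20, Mul(5, -1)) = Add(-20, -5) = -25)
Function('l')(Q, X) = Mul(2, X, Add(-25, Q)) (Function('l')(Q, X) = Mul(Add(Q, -25), Add(X, X)) = Mul(Add(-25, Q), Mul(2, X)) = Mul(2, X, Add(-25, Q)))
Pow(Add(Function('l')(332, -472), Mul(Mul(59, -38), Add(-21, Mul(-1, 27)))), Rational(1, 2)) = Pow(Add(Mul(2, -472, Add(-25, 332)), Mul(Mul(59, -38), Add(-21, Mul(-1, 27)))), Rational(1, 2)) = Pow(Add(Mul(2, -472, 307), Mul(-2242, Add(-21, -27))), Rational(1, 2)) = Pow(Add(-289808, Mul(-2242, -48)), Rational(1, 2)) = Pow(Add(-289808, 107616), Rational(1, 2)) = Pow(-182192, Rational(1, 2)) = Mul(4, I, Pow(11387, Rational(1, 2)))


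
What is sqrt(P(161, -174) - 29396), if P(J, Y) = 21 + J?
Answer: 3*I*sqrt(3246) ≈ 170.92*I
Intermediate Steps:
sqrt(P(161, -174) - 29396) = sqrt((21 + 161) - 29396) = sqrt(182 - 29396) = sqrt(-29214) = 3*I*sqrt(3246)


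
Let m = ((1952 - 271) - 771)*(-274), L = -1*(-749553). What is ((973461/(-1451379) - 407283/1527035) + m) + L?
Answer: 369541087097549351/738768843755 ≈ 5.0021e+5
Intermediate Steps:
L = 749553
m = -249340 (m = (1681 - 771)*(-274) = 910*(-274) = -249340)
((973461/(-1451379) - 407283/1527035) + m) + L = ((973461/(-1451379) - 407283/1527035) - 249340) + 749553 = ((973461*(-1/1451379) - 407283*1/1527035) - 249340) + 749553 = ((-324487/483793 - 407283/1527035) - 249340) + 749553 = (-692543670464/738768843755 - 249340) + 749553 = -184205316045542164/738768843755 + 749553 = 369541087097549351/738768843755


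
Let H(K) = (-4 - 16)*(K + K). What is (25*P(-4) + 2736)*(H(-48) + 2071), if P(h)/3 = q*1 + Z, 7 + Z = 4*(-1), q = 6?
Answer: 9422751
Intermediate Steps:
Z = -11 (Z = -7 + 4*(-1) = -7 - 4 = -11)
H(K) = -40*K
P(h) = -15 (P(h) = 3*(6*1 - 11) = 3*(6 - 11) = 3*(-5) = -15)
(25*P(-4) + 2736)*(H(-48) + 2071) = (25*(-15) + 2736)*(-40*(-48) + 2071) = (-375 + 2736)*(1920 + 2071) = 2361*3991 = 9422751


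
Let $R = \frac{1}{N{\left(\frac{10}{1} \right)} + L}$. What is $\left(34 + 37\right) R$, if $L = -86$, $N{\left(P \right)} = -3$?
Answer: $- \frac{71}{89} \approx -0.79775$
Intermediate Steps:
$R = - \frac{1}{89}$ ($R = \frac{1}{-3 - 86} = \frac{1}{-89} = - \frac{1}{89} \approx -0.011236$)
$\left(34 + 37\right) R = \left(34 + 37\right) \left(- \frac{1}{89}\right) = 71 \left(- \frac{1}{89}\right) = - \frac{71}{89}$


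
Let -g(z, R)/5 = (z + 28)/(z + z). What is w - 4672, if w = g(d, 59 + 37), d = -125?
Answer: -233697/50 ≈ -4673.9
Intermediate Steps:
g(z, R) = -5*(28 + z)/(2*z) (g(z, R) = -5*(z + 28)/(z + z) = -5*(28 + z)/(2*z))
w = -97/50 (w = -5/2 - 70/(-125) = -5/2 - 70*(-1/125) = -5/2 + 14/25 = -97/50 ≈ -1.9400)
w - 4672 = -97/50 - 4672 = -233697/50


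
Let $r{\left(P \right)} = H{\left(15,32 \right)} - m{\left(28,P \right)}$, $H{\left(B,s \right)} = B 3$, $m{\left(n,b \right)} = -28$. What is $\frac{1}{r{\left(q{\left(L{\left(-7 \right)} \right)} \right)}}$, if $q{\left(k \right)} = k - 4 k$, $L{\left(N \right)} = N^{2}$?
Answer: $\frac{1}{73} \approx 0.013699$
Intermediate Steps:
$q{\left(k \right)} = - 3 k$
$H{\left(B,s \right)} = 3 B$
$r{\left(P \right)} = 73$ ($r{\left(P \right)} = 3 \cdot 15 - -28 = 45 + 28 = 73$)
$\frac{1}{r{\left(q{\left(L{\left(-7 \right)} \right)} \right)}} = \frac{1}{73}$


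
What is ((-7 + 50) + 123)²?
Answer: 27556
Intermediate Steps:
((-7 + 50) + 123)² = (43 + 123)² = 166² = 27556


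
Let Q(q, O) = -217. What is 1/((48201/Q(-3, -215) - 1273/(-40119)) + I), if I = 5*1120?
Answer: 8705823/46819109122 ≈ 0.00018595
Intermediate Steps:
I = 5600
1/((48201/Q(-3, -215) - 1273/(-40119)) + I) = 1/((48201/(-217) - 1273/(-40119)) + 5600) = 1/((48201*(-1/217) - 1273*(-1/40119)) + 5600) = 1/((-48201/217 + 1273/40119) + 5600) = 1/(-1933499678/8705823 + 5600) = 1/(46819109122/8705823) = 8705823/46819109122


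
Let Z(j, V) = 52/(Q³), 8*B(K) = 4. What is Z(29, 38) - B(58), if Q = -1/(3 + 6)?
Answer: -75817/2 ≈ -37909.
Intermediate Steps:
B(K) = ½ (B(K) = (⅛)*4 = ½)
Q = -⅑ (Q = -1/9 = -1*⅑ = -⅑ ≈ -0.11111)
Z(j, V) = -37908 (Z(j, V) = 52/((-⅑)³) = 52/(-1/729) = 52*(-729) = -37908)
Z(29, 38) - B(58) = -37908 - 1*½ = -37908 - ½ = -75817/2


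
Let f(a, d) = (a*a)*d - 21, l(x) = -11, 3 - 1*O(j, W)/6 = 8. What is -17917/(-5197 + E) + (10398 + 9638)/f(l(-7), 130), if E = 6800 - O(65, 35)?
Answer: -10814755/1115339 ≈ -9.6964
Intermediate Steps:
O(j, W) = -30 (O(j, W) = 18 - 6*8 = 18 - 48 = -30)
f(a, d) = -21 + d*a**2 (f(a, d) = a**2*d - 21 = d*a**2 - 21 = -21 + d*a**2)
E = 6830 (E = 6800 - 1*(-30) = 6800 + 30 = 6830)
-17917/(-5197 + E) + (10398 + 9638)/f(l(-7), 130) = -17917/(-5197 + 6830) + (10398 + 9638)/(-21 + 130*(-11)**2) = -17917/1633 + 20036/(-21 + 130*121) = -17917*1/1633 + 20036/(-21 + 15730) = -779/71 + 20036/15709 = -10814755/1115339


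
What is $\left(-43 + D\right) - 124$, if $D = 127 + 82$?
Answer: $42$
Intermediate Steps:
$D = 209$
$\left(-43 + D\right) - 124 = \left(-43 + 209\right) - 124 = 166 - 124 = 42$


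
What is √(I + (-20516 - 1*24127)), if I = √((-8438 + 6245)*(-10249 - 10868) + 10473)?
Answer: √(-44643 + √46320054) ≈ 194.52*I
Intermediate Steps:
I = √46320054 (I = √(-2193*(-21117) + 10473) = √(46309581 + 10473) = √46320054 ≈ 6805.9)
√(I + (-20516 - 1*24127)) = √(√46320054 + (-20516 - 1*24127)) = √(√46320054 + (-20516 - 24127)) = √(√46320054 - 44643) = √(-44643 + √46320054)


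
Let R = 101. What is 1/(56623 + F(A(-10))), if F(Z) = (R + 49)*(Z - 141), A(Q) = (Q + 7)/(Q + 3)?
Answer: 7/248761 ≈ 2.8139e-5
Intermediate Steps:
A(Q) = (7 + Q)/(3 + Q)
F(Z) = -21150 + 150*Z (F(Z) = (101 + 49)*(Z - 141) = 150*(-141 + Z) = -21150 + 150*Z)
1/(56623 + F(A(-10))) = 1/(56623 + (-21150 + 150*((7 - 10)/(3 - 10)))) = 1/(56623 + (-21150 + 150*(-3/(-7)))) = 1/(56623 + (-21150 + 150*(-1/7*(-3)))) = 1/(56623 + (-21150 + 150*(3/7))) = 1/(56623 + (-21150 + 450/7)) = 1/(56623 - 147600/7) = 1/(248761/7) = 7/248761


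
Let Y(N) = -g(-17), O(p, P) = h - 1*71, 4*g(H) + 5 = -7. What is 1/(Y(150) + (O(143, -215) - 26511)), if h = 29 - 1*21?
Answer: -1/26571 ≈ -3.7635e-5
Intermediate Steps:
h = 8 (h = 29 - 21 = 8)
g(H) = -3 (g(H) = -5/4 + (1/4)*(-7) = -5/4 - 7/4 = -3)
O(p, P) = -63 (O(p, P) = 8 - 1*71 = 8 - 71 = -63)
Y(N) = 3 (Y(N) = -1*(-3) = 3)
1/(Y(150) + (O(143, -215) - 26511)) = 1/(3 + (-63 - 26511)) = 1/(3 - 26574) = 1/(-26571) = -1/26571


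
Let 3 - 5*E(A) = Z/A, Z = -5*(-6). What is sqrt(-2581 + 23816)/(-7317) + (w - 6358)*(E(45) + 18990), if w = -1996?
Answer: -2379695378/15 - sqrt(21235)/7317 ≈ -1.5865e+8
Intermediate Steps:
Z = 30
E(A) = 3/5 - 6/A
sqrt(-2581 + 23816)/(-7317) + (w - 6358)*(E(45) + 18990) = sqrt(-2581 + 23816)/(-7317) + (-1996 - 6358)*((3/5 - 6/45) + 18990) = sqrt(21235)*(-1/7317) - 8354*((3/5 - 6*1/45) + 18990) = -sqrt(21235)/7317 - 8354*((3/5 - 2/15) + 18990) = -sqrt(21235)/7317 - 8354*(7/15 + 18990) = -sqrt(21235)/7317 - 8354*284857/15 = -sqrt(21235)/7317 - 2379695378/15 = -2379695378/15 - sqrt(21235)/7317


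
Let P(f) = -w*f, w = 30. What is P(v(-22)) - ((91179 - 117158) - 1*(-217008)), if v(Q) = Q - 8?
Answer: -190129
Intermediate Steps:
v(Q) = -8 + Q
P(f) = -30*f
P(v(-22)) - ((91179 - 117158) - 1*(-217008)) = -30*(-8 - 22) - ((91179 - 117158) - 1*(-217008)) = -30*(-30) - (-25979 + 217008) = 900 - 1*191029 = 900 - 191029 = -190129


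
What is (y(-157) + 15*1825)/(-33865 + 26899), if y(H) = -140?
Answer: -27235/6966 ≈ -3.9097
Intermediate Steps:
(y(-157) + 15*1825)/(-33865 + 26899) = (-140 + 15*1825)/(-33865 + 26899) = (-140 + 27375)/(-6966) = 27235*(-1/6966) = -27235/6966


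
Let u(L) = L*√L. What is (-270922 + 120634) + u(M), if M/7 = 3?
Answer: -150288 + 21*√21 ≈ -1.5019e+5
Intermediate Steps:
M = 21 (M = 7*3 = 21)
u(L) = L^(3/2)
(-270922 + 120634) + u(M) = (-270922 + 120634) + 21^(3/2) = -150288 + 21*√21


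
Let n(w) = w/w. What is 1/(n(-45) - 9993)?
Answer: -1/9992 ≈ -0.00010008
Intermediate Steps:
n(w) = 1
1/(n(-45) - 9993) = 1/(1 - 9993) = 1/(-9992) = -1/9992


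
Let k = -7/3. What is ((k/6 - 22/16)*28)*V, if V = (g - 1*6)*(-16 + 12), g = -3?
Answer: -1778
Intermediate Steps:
k = -7/3 (k = -7*⅓ = -7/3 ≈ -2.3333)
V = 36 (V = (-3 - 1*6)*(-16 + 12) = (-3 - 6)*(-4) = -9*(-4) = 36)
((k/6 - 22/16)*28)*V = ((-7/3/6 - 22/16)*28)*36 = ((-7/3*⅙ - 22*1/16)*28)*36 = ((-7/18 - 11/8)*28)*36 = -127/72*28*36 = -889/18*36 = -1778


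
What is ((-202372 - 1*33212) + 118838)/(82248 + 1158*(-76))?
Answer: 58373/2880 ≈ 20.268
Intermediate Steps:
((-202372 - 1*33212) + 118838)/(82248 + 1158*(-76)) = ((-202372 - 33212) + 118838)/(82248 - 88008) = (-235584 + 118838)/(-5760) = -116746*(-1/5760) = 58373/2880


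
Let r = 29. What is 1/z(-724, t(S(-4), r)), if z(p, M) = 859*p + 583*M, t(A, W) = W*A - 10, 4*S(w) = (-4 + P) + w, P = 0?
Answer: -1/661560 ≈ -1.5116e-6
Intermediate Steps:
S(w) = -1 + w/4 (S(w) = ((-4 + 0) + w)/4 = (-4 + w)/4 = -1 + w/4)
t(A, W) = -10 + A*W (t(A, W) = A*W - 10 = -10 + A*W)
z(p, M) = 583*M + 859*p
1/z(-724, t(S(-4), r)) = 1/(583*(-10 + (-1 + (¼)*(-4))*29) + 859*(-724)) = 1/(583*(-10 + (-1 - 1)*29) - 621916) = 1/(583*(-10 - 2*29) - 621916) = 1/(583*(-10 - 58) - 621916) = 1/(583*(-68) - 621916) = 1/(-39644 - 621916) = 1/(-661560) = -1/661560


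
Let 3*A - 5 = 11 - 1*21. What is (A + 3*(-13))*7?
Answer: -854/3 ≈ -284.67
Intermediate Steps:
A = -5/3 (A = 5/3 + (11 - 1*21)/3 = 5/3 + (11 - 21)/3 = 5/3 + (⅓)*(-10) = 5/3 - 10/3 = -5/3 ≈ -1.6667)
(A + 3*(-13))*7 = (-5/3 + 3*(-13))*7 = (-5/3 - 39)*7 = -122/3*7 = -854/3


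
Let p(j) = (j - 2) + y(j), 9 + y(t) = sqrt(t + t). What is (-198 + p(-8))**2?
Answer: 47073 - 1736*I ≈ 47073.0 - 1736.0*I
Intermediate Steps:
y(t) = -9 + sqrt(2)*sqrt(t) (y(t) = -9 + sqrt(t + t) = -9 + sqrt(2*t) = -9 + sqrt(2)*sqrt(t))
p(j) = -11 + j + sqrt(2)*sqrt(j) (p(j) = (j - 2) + (-9 + sqrt(2)*sqrt(j)) = (-2 + j) + (-9 + sqrt(2)*sqrt(j)) = -11 + j + sqrt(2)*sqrt(j))
(-198 + p(-8))**2 = (-198 + (-11 - 8 + sqrt(2)*sqrt(-8)))**2 = (-198 + (-11 - 8 + sqrt(2)*(2*I*sqrt(2))))**2 = (-198 + (-11 - 8 + 4*I))**2 = (-198 + (-19 + 4*I))**2 = (-217 + 4*I)**2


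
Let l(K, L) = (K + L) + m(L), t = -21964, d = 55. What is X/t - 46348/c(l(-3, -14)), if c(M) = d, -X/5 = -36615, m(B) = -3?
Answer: -1028056597/1208020 ≈ -851.03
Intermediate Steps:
X = 183075 (X = -5*(-36615) = 183075)
l(K, L) = -3 + K + L (l(K, L) = (K + L) - 3 = -3 + K + L)
c(M) = 55
X/t - 46348/c(l(-3, -14)) = 183075/(-21964) - 46348/55 = 183075*(-1/21964) - 46348*1/55 = -183075/21964 - 46348/55 = -1028056597/1208020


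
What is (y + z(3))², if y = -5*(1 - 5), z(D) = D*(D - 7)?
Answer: 64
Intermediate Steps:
z(D) = D*(-7 + D)
y = 20 (y = -5*(-4) = 20)
(y + z(3))² = (20 + 3*(-7 + 3))² = (20 + 3*(-4))² = (20 - 12)² = 8² = 64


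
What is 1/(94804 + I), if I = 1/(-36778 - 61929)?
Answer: 98707/9357818427 ≈ 1.0548e-5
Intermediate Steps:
I = -1/98707 (I = 1/(-98707) = -1/98707 ≈ -1.0131e-5)
1/(94804 + I) = 1/(94804 - 1/98707) = 1/(9357818427/98707) = 98707/9357818427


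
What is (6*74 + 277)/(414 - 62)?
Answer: 721/352 ≈ 2.0483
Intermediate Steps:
(6*74 + 277)/(414 - 62) = (444 + 277)/352 = 721*(1/352) = 721/352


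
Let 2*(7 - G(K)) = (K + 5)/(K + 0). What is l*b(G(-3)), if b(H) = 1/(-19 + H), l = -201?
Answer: 603/35 ≈ 17.229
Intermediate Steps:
G(K) = 7 - (5 + K)/(2*K) (G(K) = 7 - (K + 5)/(2*(K + 0)) = 7 - (5 + K)/(2*K))
l*b(G(-3)) = -201/(-19 + (½)*(-5 + 13*(-3))/(-3)) = -201/(-19 + (½)*(-⅓)*(-5 - 39)) = -201/(-19 + (½)*(-⅓)*(-44)) = -201/(-19 + 22/3) = -201/(-35/3) = -201*(-3/35) = 603/35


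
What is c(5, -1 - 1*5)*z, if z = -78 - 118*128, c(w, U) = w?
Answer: -75910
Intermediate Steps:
z = -15182 (z = -78 - 15104 = -15182)
c(5, -1 - 1*5)*z = 5*(-15182) = -75910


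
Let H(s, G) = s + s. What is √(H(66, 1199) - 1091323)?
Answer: I*√1091191 ≈ 1044.6*I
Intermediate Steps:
H(s, G) = 2*s
√(H(66, 1199) - 1091323) = √(2*66 - 1091323) = √(132 - 1091323) = √(-1091191) = I*√1091191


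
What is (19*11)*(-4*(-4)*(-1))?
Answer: -3344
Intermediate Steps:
(19*11)*(-4*(-4)*(-1)) = 209*(16*(-1)) = 209*(-16) = -3344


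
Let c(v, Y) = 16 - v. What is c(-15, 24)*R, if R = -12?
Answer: -372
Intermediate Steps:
c(-15, 24)*R = (16 - 1*(-15))*(-12) = (16 + 15)*(-12) = 31*(-12) = -372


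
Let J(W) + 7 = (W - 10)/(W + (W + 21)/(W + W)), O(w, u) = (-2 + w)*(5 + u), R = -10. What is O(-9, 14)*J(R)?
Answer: 225093/211 ≈ 1066.8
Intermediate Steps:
J(W) = -7 + (-10 + W)/(W + (21 + W)/(2*W)) (J(W) = -7 + (W - 10)/(W + (W + 21)/(W + W)) = -7 + (-10 + W)/(W + (21 + W)/((2*W))) = -7 + (-10 + W)/(W + (21 + W)*(1/(2*W))) = -7 + (-10 + W)/(W + (21 + W)/(2*W)))
O(-9, 14)*J(R) = (-10 - 2*14 + 5*(-9) + 14*(-9))*(3*(-49 - 9*(-10) - 4*(-10)**2)/(21 - 10 + 2*(-10)**2)) = (-10 - 28 - 45 - 126)*(3*(-49 + 90 - 4*100)/(21 - 10 + 2*100)) = -627*(-49 + 90 - 400)/(21 - 10 + 200) = -627*(-359)/211 = -209*(-1077/211) = 225093/211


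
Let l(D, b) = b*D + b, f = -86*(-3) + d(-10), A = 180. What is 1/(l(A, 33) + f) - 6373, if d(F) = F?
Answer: -39646432/6221 ≈ -6373.0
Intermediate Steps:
f = 248 (f = -86*(-3) - 10 = 258 - 10 = 248)
l(D, b) = b + D*b (l(D, b) = D*b + b = b + D*b)
1/(l(A, 33) + f) - 6373 = 1/(33*(1 + 180) + 248) - 6373 = 1/(33*181 + 248) - 6373 = 1/(5973 + 248) - 6373 = 1/6221 - 6373 = -39646432/6221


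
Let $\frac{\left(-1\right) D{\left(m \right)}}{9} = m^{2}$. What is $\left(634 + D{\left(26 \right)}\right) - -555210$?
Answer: $549760$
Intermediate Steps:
$D{\left(m \right)} = - 9 m^{2}$
$\left(634 + D{\left(26 \right)}\right) - -555210 = \left(634 - 9 \cdot 26^{2}\right) - -555210 = \left(634 - 6084\right) + 555210 = -5450 + 555210 = 549760$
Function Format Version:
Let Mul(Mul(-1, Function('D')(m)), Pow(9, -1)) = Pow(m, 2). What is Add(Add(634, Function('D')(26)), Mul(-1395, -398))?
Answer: 549760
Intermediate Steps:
Function('D')(m) = Mul(-9, Pow(m, 2))
Add(Add(634, Function('D')(26)), Mul(-1395, -398)) = Add(Add(634, Mul(-9, Pow(26, 2))), Mul(-1395, -398)) = Add(Add(634, Mul(-9, 676)), 555210) = Add(Add(634, -6084), 555210) = Add(-5450, 555210) = 549760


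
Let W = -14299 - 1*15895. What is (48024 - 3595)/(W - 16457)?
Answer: -4039/4241 ≈ -0.95237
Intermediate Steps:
W = -30194 (W = -14299 - 15895 = -30194)
(48024 - 3595)/(W - 16457) = (48024 - 3595)/(-30194 - 16457) = 44429/(-46651) = 44429*(-1/46651) = -4039/4241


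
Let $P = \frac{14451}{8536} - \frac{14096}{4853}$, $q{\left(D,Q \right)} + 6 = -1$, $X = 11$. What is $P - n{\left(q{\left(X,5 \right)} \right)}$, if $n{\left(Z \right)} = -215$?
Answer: $\frac{8856226967}{41425208} \approx 213.79$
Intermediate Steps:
$q{\left(D,Q \right)} = -7$ ($q{\left(D,Q \right)} = -6 - 1 = -7$)
$P = - \frac{50192753}{41425208}$ ($P = 14451 \cdot \frac{1}{8536} - \frac{14096}{4853} = \frac{14451}{8536} - \frac{14096}{4853} = - \frac{50192753}{41425208} \approx -1.2116$)
$P - n{\left(q{\left(X,5 \right)} \right)} = - \frac{50192753}{41425208} - -215 = - \frac{50192753}{41425208} + 215 = \frac{8856226967}{41425208}$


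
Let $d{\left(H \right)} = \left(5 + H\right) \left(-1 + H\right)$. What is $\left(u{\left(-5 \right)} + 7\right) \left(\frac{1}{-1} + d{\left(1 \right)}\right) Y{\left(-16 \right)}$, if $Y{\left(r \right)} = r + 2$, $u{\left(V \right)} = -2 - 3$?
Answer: $28$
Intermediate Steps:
$d{\left(H \right)} = \left(-1 + H\right) \left(5 + H\right)$
$u{\left(V \right)} = -5$
$Y{\left(r \right)} = 2 + r$
$\left(u{\left(-5 \right)} + 7\right) \left(\frac{1}{-1} + d{\left(1 \right)}\right) Y{\left(-16 \right)} = \left(-5 + 7\right) \left(\frac{1}{-1} + \left(-5 + 1^{2} + 4 \cdot 1\right)\right) \left(2 - 16\right) = 2 \left(-1 + \left(-5 + 1 + 4\right)\right) \left(-14\right) = 2 \left(-1 + 0\right) \left(-14\right) = 2 \left(-1\right) \left(-14\right) = \left(-2\right) \left(-14\right) = 28$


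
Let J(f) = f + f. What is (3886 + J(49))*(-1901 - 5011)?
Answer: -27537408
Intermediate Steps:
J(f) = 2*f
(3886 + J(49))*(-1901 - 5011) = (3886 + 2*49)*(-1901 - 5011) = (3886 + 98)*(-6912) = 3984*(-6912) = -27537408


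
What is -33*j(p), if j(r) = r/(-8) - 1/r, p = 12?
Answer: 209/4 ≈ 52.250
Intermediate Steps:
j(r) = -1/r - r/8 (j(r) = r*(-⅛) - 1/r = -r/8 - 1/r = -1/r - r/8)
-33*j(p) = -33*(-1/12 - ⅛*12) = -33*(-1*1/12 - 3/2) = -33*(-1/12 - 3/2) = -33*(-19/12) = 209/4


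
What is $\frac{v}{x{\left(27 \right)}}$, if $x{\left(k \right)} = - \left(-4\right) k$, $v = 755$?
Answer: $\frac{755}{108} \approx 6.9907$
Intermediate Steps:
$x{\left(k \right)} = 4 k$
$\frac{v}{x{\left(27 \right)}} = \frac{755}{4 \cdot 27} = \frac{755}{108}$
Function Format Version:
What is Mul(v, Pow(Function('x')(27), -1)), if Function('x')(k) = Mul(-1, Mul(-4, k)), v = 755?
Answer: Rational(755, 108) ≈ 6.9907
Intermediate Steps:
Function('x')(k) = Mul(4, k)
Mul(v, Pow(Function('x')(27), -1)) = Mul(755, Pow(Mul(4, 27), -1)) = Mul(755, Pow(108, -1)) = Mul(755, Rational(1, 108)) = Rational(755, 108)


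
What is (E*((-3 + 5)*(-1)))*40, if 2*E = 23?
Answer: -920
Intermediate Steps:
E = 23/2 (E = (½)*23 = 23/2 ≈ 11.500)
(E*((-3 + 5)*(-1)))*40 = (23*((-3 + 5)*(-1))/2)*40 = (23*(2*(-1))/2)*40 = ((23/2)*(-2))*40 = -23*40 = -920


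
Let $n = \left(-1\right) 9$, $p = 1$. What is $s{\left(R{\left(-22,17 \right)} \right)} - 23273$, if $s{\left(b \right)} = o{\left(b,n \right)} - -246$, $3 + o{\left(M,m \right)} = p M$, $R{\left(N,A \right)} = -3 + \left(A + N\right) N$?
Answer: $-22923$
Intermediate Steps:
$R{\left(N,A \right)} = -3 + N \left(A + N\right)$
$n = -9$
$o{\left(M,m \right)} = -3 + M$ ($o{\left(M,m \right)} = -3 + 1 M = -3 + M$)
$s{\left(b \right)} = 243 + b$ ($s{\left(b \right)} = \left(-3 + b\right) - -246 = \left(-3 + b\right) + 246 = 243 + b$)
$s{\left(R{\left(-22,17 \right)} \right)} - 23273 = \left(243 + \left(-3 + \left(-22\right)^{2} + 17 \left(-22\right)\right)\right) - 23273 = \left(243 - -107\right) + \left(-250784 + 227511\right) = \left(243 + 107\right) - 23273 = 350 - 23273 = -22923$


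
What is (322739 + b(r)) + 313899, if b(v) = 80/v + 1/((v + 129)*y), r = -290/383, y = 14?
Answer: 12693411038551/19941502 ≈ 6.3653e+5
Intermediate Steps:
r = -290/383 (r = -290*1/383 = -290/383 ≈ -0.75718)
b(v) = 80/v + 1/(14*(129 + v)) (b(v) = 80/v + 1/((v + 129)*14) = 80/v + (1/14)/(129 + v) = 80/v + 1/(14*(129 + v)))
(322739 + b(r)) + 313899 = (322739 + (144480 + 1121*(-290/383))/(14*(-290/383)*(129 - 290/383))) + 313899 = (322739 + (1/14)*(-383/290)*(144480 - 325090/383)/(49117/383)) + 313899 = (322739 + (1/14)*(-383/290)*(383/49117)*(55010750/383)) + 313899 = (322739 - 2106911725/19941502) + 313899 = 6433793502253/19941502 + 313899 = 12693411038551/19941502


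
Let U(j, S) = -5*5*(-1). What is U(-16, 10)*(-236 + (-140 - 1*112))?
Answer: -12200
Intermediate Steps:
U(j, S) = 25 (U(j, S) = -25*(-1) = 25)
U(-16, 10)*(-236 + (-140 - 1*112)) = 25*(-236 + (-140 - 1*112)) = 25*(-236 + (-140 - 112)) = 25*(-236 - 252) = 25*(-488) = -12200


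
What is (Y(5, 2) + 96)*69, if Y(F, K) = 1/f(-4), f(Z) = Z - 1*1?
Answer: 33051/5 ≈ 6610.2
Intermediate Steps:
f(Z) = -1 + Z (f(Z) = Z - 1 = -1 + Z)
Y(F, K) = -1/5 (Y(F, K) = 1/(-1 - 4) = 1/(-5) = -1/5)
(Y(5, 2) + 96)*69 = (-1/5 + 96)*69 = (479/5)*69 = 33051/5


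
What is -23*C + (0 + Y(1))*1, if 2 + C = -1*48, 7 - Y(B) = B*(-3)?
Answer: 1160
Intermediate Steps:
Y(B) = 7 + 3*B (Y(B) = 7 - B*(-3) = 7 - (-3)*B = 7 + 3*B)
C = -50 (C = -2 - 1*48 = -2 - 48 = -50)
-23*C + (0 + Y(1))*1 = -23*(-50) + (0 + (7 + 3*1))*1 = 1150 + (0 + (7 + 3))*1 = 1150 + (0 + 10)*1 = 1150 + 10*1 = 1150 + 10 = 1160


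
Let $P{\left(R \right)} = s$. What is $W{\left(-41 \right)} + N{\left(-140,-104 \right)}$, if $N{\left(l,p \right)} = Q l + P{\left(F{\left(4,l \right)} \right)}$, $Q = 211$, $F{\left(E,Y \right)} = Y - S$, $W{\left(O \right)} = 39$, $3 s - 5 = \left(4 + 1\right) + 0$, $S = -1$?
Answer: $- \frac{88493}{3} \approx -29498.0$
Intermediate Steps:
$s = \frac{10}{3}$ ($s = \frac{5}{3} + \frac{\left(4 + 1\right) + 0}{3} = \frac{5}{3} + \frac{5 + 0}{3} = \frac{5}{3} + \frac{1}{3} \cdot 5 = \frac{5}{3} + \frac{5}{3} = \frac{10}{3} \approx 3.3333$)
$F{\left(E,Y \right)} = 1 + Y$ ($F{\left(E,Y \right)} = Y - -1 = Y + 1 = 1 + Y$)
$P{\left(R \right)} = \frac{10}{3}$
$N{\left(l,p \right)} = \frac{10}{3} + 211 l$ ($N{\left(l,p \right)} = 211 l + \frac{10}{3} = \frac{10}{3} + 211 l$)
$W{\left(-41 \right)} + N{\left(-140,-104 \right)} = 39 + \left(\frac{10}{3} + 211 \left(-140\right)\right) = 39 + \left(\frac{10}{3} - 29540\right) = 39 - \frac{88610}{3} = - \frac{88493}{3}$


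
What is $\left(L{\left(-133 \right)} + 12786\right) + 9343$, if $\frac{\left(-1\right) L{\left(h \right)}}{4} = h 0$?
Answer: $22129$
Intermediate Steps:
$L{\left(h \right)} = 0$ ($L{\left(h \right)} = - 4 h 0 = \left(-4\right) 0 = 0$)
$\left(L{\left(-133 \right)} + 12786\right) + 9343 = \left(0 + 12786\right) + 9343 = 12786 + 9343 = 22129$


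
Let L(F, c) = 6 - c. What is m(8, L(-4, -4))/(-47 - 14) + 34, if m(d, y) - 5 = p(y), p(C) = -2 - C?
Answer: 2081/61 ≈ 34.115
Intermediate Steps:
m(d, y) = 3 - y (m(d, y) = 5 + (-2 - y) = 3 - y)
m(8, L(-4, -4))/(-47 - 14) + 34 = (3 - (6 - 1*(-4)))/(-47 - 14) + 34 = (3 - (6 + 4))/(-61) + 34 = (3 - 1*10)*(-1/61) + 34 = (3 - 10)*(-1/61) + 34 = -7*(-1/61) + 34 = 7/61 + 34 = 2081/61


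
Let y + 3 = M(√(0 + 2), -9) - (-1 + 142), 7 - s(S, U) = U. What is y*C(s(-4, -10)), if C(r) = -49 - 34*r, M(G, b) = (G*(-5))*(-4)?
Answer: 90288 - 12540*√2 ≈ 72554.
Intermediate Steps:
s(S, U) = 7 - U
M(G, b) = 20*G (M(G, b) = -5*G*(-4) = 20*G)
y = -144 + 20*√2 (y = -3 + (20*√(0 + 2) - (-1 + 142)) = -3 + (20*√2 - 1*141) = -3 + (20*√2 - 141) = -3 + (-141 + 20*√2) = -144 + 20*√2 ≈ -115.72)
y*C(s(-4, -10)) = (-144 + 20*√2)*(-49 - 34*(7 - 1*(-10))) = (-144 + 20*√2)*(-49 - 34*(7 + 10)) = (-144 + 20*√2)*(-49 - 34*17) = (-144 + 20*√2)*(-49 - 578) = (-144 + 20*√2)*(-627) = 90288 - 12540*√2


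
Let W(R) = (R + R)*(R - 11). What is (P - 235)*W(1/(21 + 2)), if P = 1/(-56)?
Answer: 118449/529 ≈ 223.91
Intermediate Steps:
P = -1/56 ≈ -0.017857
W(R) = 2*R*(-11 + R) (W(R) = (2*R)*(-11 + R) = 2*R*(-11 + R))
(P - 235)*W(1/(21 + 2)) = (-1/56 - 235)*(2*(-11 + 1/(21 + 2))/(21 + 2)) = -13161*(-11 + 1/23)/(28*23) = -13161*(-252)/(28*23*23) = -13161/56*(-504/529) = 118449/529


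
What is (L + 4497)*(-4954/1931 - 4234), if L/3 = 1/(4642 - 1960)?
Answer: -5481576306292/287719 ≈ -1.9052e+7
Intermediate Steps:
L = 1/894 (L = 3/(4642 - 1960) = 3/2682 = 3*(1/2682) = 1/894 ≈ 0.0011186)
(L + 4497)*(-4954/1931 - 4234) = (1/894 + 4497)*(-4954/1931 - 4234) = 4020319*(-4954*1/1931 - 4234)/894 = 4020319*(-4954/1931 - 4234)/894 = (4020319/894)*(-8180808/1931) = -5481576306292/287719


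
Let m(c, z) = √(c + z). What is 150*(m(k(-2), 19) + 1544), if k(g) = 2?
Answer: 231600 + 150*√21 ≈ 2.3229e+5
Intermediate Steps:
150*(m(k(-2), 19) + 1544) = 150*(√(2 + 19) + 1544) = 150*(√21 + 1544) = 150*(1544 + √21) = 231600 + 150*√21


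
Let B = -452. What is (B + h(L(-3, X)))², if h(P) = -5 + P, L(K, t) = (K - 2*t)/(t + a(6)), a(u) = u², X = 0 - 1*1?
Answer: 255872016/1225 ≈ 2.0888e+5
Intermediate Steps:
X = -1 (X = 0 - 1 = -1)
L(K, t) = (K - 2*t)/(36 + t) (L(K, t) = (K - 2*t)/(t + 6²) = (K - 2*t)/(t + 36) = (K - 2*t)/(36 + t))
(B + h(L(-3, X)))² = (-452 + (-5 + (-3 - 2*(-1))/(36 - 1)))² = (-452 + (-5 + (-3 + 2)/35))² = (-452 + (-5 + (1/35)*(-1)))² = (-452 + (-5 - 1/35))² = (-452 - 176/35)² = (-15996/35)² = 255872016/1225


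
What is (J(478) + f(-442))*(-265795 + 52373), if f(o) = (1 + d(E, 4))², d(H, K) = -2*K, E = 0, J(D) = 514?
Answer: -120156586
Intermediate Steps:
f(o) = 49 (f(o) = (1 - 2*4)² = (1 - 8)² = (-7)² = 49)
(J(478) + f(-442))*(-265795 + 52373) = (514 + 49)*(-265795 + 52373) = 563*(-213422) = -120156586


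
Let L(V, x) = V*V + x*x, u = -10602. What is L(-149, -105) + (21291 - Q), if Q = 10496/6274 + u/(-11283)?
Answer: 643174752983/11798257 ≈ 54514.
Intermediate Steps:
Q = 30823886/11798257 (Q = 10496/6274 - 10602/(-11283) = 10496*(1/6274) - 10602*(-1/11283) = 5248/3137 + 3534/3761 = 30823886/11798257 ≈ 2.6126)
L(V, x) = V² + x²
L(-149, -105) + (21291 - Q) = ((-149)² + (-105)²) + (21291 - 1*30823886/11798257) = (22201 + 11025) + (21291 - 30823886/11798257) = 33226 + 251165865901/11798257 = 643174752983/11798257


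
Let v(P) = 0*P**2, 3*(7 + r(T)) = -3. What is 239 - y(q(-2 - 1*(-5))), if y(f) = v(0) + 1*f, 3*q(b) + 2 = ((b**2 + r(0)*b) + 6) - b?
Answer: 731/3 ≈ 243.67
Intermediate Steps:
r(T) = -8 (r(T) = -7 + (1/3)*(-3) = -7 - 1 = -8)
v(P) = 0
q(b) = 4/3 - 3*b + b**2/3 (q(b) = -2/3 + (((b**2 - 8*b) + 6) - b)/3 = -2/3 + ((6 + b**2 - 8*b) - b)/3 = -2/3 + (6 + b**2 - 9*b)/3 = -2/3 + (2 - 3*b + b**2/3) = 4/3 - 3*b + b**2/3)
y(f) = f (y(f) = 0 + 1*f = 0 + f = f)
239 - y(q(-2 - 1*(-5))) = 239 - (4/3 - 3*(-2 - 1*(-5)) + (-2 - 1*(-5))**2/3) = 239 - (4/3 - 3*(-2 + 5) + (-2 + 5)**2/3) = 239 - (4/3 - 3*3 + (1/3)*3**2) = 239 - (4/3 - 9 + (1/3)*9) = 239 - (4/3 - 9 + 3) = 239 - 1*(-14/3) = 239 + 14/3 = 731/3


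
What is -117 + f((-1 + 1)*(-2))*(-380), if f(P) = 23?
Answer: -8857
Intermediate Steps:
-117 + f((-1 + 1)*(-2))*(-380) = -117 + 23*(-380) = -117 - 8740 = -8857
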